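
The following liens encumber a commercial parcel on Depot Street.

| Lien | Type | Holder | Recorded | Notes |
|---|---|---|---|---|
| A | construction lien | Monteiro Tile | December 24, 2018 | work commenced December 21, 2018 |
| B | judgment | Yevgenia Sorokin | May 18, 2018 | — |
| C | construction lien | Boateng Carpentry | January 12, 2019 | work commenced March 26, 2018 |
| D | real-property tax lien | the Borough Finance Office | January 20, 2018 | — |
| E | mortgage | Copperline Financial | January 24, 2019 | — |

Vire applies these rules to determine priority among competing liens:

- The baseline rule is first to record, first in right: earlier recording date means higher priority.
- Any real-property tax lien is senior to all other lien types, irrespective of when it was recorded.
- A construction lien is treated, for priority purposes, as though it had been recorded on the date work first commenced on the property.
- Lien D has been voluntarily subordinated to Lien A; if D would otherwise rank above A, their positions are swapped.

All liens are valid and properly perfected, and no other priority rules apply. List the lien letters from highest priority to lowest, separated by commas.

A, C, B, D, E

Adjusting effective dates: A's effective date is December 21, 2018, when work began; C relates back to March 26, 2018 (work commenced).
D is a real-property tax lien, so it outranks all other liens regardless of date.
Ordering the rest by effective date: C (March 26, 2018), B (May 18, 2018), A (December 21, 2018), E (January 24, 2019).
D is senior to A before the subordination, so the two trade places.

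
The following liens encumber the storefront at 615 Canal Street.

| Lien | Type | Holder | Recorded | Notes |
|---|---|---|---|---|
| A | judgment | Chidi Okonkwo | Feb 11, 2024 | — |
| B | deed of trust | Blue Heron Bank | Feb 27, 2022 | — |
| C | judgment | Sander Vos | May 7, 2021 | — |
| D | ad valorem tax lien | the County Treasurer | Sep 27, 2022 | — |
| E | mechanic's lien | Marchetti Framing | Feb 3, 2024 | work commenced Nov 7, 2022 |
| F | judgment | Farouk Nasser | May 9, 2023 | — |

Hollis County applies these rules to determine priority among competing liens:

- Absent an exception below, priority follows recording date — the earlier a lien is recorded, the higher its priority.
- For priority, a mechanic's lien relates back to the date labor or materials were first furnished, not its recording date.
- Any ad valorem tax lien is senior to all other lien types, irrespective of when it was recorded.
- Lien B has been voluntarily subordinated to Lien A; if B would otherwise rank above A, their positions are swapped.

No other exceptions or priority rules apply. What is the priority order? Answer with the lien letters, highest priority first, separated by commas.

D, C, A, E, F, B

Effective dates: E's effective date is Nov 7, 2022, when work began.
D is an ad valorem tax lien, so it outranks all other liens regardless of date.
Remaining liens by effective date: C (May 7, 2021), B (Feb 27, 2022), E (Nov 7, 2022), F (May 9, 2023), A (Feb 11, 2024).
B would otherwise be senior to A, so under the subordination agreement B and A exchange positions.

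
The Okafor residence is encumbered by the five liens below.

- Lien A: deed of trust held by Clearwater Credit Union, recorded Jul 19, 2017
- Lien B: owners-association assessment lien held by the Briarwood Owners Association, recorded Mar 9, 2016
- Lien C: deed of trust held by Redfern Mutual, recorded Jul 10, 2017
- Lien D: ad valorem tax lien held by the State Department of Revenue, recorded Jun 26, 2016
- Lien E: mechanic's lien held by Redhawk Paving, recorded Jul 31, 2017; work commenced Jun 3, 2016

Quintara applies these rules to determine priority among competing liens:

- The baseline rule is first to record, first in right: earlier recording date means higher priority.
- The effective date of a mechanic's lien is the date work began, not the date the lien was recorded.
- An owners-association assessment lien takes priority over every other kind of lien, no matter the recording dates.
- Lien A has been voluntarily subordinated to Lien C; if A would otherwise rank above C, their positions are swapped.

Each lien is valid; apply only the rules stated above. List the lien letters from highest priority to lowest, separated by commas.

B, E, D, C, A

Effective dates: E is treated as recorded Jun 3, 2016, the work-commencement date.
B, as an owners-association assessment lien, has superpriority and ranks first.
Remaining liens by effective date: E (Jun 3, 2016), D (Jun 26, 2016), C (Jul 10, 2017), A (Jul 19, 2017).
Since A is not senior to C, the subordination leaves the order unchanged.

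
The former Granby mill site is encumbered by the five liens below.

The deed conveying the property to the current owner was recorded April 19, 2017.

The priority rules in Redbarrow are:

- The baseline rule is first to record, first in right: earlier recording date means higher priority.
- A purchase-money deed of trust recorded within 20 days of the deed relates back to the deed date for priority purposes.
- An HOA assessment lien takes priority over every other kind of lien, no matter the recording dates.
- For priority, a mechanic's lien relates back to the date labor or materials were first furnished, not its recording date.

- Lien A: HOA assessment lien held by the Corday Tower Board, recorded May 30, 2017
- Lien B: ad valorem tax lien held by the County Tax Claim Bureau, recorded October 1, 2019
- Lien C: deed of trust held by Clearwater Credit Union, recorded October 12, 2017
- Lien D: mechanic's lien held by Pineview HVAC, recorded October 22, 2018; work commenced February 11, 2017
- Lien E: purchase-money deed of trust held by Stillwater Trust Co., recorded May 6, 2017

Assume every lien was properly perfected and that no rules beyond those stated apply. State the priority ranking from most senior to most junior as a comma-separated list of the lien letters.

Effective dates: D's effective date is February 11, 2017, when work began; E relates back to the deed date April 19, 2017.
As an HOA assessment lien, A is senior to every other lien.
Among the remaining liens, by effective date: D (February 11, 2017), E (April 19, 2017), C (October 12, 2017), B (October 1, 2019).

A, D, E, C, B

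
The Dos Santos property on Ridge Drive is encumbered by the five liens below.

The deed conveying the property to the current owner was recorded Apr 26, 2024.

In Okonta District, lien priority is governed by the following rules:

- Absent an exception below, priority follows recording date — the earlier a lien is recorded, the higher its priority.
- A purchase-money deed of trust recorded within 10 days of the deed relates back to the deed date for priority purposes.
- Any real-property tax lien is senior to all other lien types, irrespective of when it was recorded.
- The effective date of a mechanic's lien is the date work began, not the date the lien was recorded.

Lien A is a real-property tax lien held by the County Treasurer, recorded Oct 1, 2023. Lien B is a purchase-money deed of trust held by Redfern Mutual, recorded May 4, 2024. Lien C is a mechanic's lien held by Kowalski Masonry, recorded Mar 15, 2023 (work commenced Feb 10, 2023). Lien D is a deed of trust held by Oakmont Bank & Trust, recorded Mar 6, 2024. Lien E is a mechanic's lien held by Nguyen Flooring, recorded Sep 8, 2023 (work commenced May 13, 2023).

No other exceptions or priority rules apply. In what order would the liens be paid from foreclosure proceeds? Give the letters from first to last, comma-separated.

Effective dates: B was recorded within the 10-day window, so its effective date is the deed date Apr 26, 2024; C's effective date is Feb 10, 2023, when work began; E relates back to May 13, 2023 (work commenced).
A is a real-property tax lien and takes priority over every other lien.
Ordering the rest by effective date: C (Feb 10, 2023), E (May 13, 2023), D (Mar 6, 2024), B (Apr 26, 2024).

A, C, E, D, B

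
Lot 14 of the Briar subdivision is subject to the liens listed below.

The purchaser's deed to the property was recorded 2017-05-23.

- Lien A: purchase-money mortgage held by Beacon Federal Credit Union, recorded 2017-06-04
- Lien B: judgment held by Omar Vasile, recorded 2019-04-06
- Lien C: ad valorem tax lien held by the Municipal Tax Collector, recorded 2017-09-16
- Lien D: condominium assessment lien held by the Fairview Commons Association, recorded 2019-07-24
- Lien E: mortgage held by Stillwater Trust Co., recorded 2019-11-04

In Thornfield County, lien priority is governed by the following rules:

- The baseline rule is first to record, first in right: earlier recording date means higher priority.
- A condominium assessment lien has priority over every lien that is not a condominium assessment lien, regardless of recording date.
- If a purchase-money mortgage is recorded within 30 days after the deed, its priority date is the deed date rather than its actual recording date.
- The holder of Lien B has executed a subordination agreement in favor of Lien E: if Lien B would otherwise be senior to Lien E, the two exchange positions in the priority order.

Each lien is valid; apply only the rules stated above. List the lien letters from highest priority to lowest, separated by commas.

D, A, C, E, B

Adjusting effective dates: A was recorded within the 30-day window, so its effective date is the deed date 2017-05-23.
D is a condominium assessment lien, so it outranks all other liens regardless of date.
Ordering the rest by effective date: A (2017-05-23), C (2017-09-16), B (2019-04-06), E (2019-11-04).
The subordination applies — B was senior to E — so B and E swap.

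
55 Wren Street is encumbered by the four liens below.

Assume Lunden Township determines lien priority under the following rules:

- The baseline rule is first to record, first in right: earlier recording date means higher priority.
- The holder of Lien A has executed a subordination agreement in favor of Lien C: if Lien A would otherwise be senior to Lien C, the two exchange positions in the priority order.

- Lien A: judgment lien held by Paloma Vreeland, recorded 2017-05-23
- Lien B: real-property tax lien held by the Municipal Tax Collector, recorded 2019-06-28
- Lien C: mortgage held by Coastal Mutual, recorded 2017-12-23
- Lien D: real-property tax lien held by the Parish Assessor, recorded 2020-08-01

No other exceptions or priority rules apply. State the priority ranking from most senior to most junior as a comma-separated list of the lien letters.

C, A, B, D

By effective date, earliest first: A (2017-05-23), C (2017-12-23), B (2019-06-28), D (2020-08-01).
A would otherwise be senior to C, so under the subordination agreement A and C exchange positions.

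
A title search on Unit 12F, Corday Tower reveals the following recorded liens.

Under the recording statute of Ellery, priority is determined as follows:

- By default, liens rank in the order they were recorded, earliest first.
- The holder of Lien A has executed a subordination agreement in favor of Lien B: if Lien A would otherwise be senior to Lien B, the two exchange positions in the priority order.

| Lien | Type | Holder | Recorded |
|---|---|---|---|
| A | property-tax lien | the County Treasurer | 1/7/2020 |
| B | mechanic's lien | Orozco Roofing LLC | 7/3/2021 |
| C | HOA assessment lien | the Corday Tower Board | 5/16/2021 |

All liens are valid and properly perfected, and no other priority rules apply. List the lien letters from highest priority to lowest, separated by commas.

B, C, A

Sorted by effective date: A (1/7/2020), C (5/16/2021), B (7/3/2021).
Because A would otherwise rank above B, the subordination swaps them.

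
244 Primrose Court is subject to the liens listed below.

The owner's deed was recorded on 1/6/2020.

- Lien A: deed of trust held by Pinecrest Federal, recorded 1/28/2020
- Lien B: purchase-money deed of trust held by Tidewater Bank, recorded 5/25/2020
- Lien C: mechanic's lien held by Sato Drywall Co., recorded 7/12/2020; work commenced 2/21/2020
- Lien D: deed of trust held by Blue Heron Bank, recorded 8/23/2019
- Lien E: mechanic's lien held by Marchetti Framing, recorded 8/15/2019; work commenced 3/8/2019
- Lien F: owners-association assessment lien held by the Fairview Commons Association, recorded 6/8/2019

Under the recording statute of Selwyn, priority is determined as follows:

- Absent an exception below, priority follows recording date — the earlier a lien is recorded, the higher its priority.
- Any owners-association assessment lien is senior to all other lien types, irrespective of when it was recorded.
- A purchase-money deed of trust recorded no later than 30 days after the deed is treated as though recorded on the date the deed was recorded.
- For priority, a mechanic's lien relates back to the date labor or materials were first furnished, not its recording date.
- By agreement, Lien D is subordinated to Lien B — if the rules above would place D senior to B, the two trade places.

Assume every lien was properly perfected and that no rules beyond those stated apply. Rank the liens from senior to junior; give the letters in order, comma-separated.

F, E, B, A, C, D

Adjusting effective dates: B was recorded 140 days after the deed — beyond 30 days — so no relation-back applies; C relates back to 2/21/2020 (work commenced); E is treated as recorded 3/8/2019, the work-commencement date.
As an owners-association assessment lien, F is senior to every other lien.
Ordering the rest by effective date: E (3/8/2019), D (8/23/2019), A (1/28/2020), C (2/21/2020), B (5/25/2020).
D is senior to B before the subordination, so the two trade places.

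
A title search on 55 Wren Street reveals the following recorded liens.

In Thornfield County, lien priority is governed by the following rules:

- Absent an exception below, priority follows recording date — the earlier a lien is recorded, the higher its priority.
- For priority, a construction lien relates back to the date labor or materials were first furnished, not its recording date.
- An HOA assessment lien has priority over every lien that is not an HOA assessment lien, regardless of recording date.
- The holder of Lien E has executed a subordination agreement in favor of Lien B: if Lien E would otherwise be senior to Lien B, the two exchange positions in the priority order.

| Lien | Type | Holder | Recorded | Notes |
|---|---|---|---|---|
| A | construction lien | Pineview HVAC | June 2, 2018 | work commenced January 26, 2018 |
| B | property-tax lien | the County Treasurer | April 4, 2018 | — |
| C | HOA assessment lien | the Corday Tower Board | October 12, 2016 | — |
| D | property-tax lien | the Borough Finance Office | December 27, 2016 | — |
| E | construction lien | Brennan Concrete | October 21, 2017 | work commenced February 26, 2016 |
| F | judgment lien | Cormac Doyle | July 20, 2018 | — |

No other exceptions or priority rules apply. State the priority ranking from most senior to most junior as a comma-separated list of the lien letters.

C, B, D, A, E, F

Adjusting effective dates: A's effective date is January 26, 2018, when work began; E's effective date is February 26, 2016, when work began.
As an HOA assessment lien, C is senior to every other lien.
Ordering the rest by effective date: E (February 26, 2016), D (December 27, 2016), A (January 26, 2018), B (April 4, 2018), F (July 20, 2018).
E would otherwise be senior to B, so under the subordination agreement E and B exchange positions.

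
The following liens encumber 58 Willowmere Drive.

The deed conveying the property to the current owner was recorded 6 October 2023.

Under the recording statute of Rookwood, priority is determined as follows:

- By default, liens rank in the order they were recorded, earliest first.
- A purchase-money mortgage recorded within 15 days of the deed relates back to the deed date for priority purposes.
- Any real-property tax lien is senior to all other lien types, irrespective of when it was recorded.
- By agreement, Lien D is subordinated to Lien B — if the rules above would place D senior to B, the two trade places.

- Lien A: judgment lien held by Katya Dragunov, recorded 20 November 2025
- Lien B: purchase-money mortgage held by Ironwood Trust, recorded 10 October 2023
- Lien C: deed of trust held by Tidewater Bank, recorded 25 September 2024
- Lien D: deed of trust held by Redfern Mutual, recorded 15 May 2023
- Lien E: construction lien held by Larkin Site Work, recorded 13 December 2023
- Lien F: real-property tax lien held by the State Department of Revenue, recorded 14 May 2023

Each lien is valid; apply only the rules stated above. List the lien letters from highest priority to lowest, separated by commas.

Effective dates: B was recorded within the 15-day window, so its effective date is the deed date 6 October 2023.
F, as a real-property tax lien, has superpriority and ranks first.
Ordering the rest by effective date: D (15 May 2023), B (6 October 2023), E (13 December 2023), C (25 September 2024), A (20 November 2025).
D is senior to B before the subordination, so the two trade places.

F, B, D, E, C, A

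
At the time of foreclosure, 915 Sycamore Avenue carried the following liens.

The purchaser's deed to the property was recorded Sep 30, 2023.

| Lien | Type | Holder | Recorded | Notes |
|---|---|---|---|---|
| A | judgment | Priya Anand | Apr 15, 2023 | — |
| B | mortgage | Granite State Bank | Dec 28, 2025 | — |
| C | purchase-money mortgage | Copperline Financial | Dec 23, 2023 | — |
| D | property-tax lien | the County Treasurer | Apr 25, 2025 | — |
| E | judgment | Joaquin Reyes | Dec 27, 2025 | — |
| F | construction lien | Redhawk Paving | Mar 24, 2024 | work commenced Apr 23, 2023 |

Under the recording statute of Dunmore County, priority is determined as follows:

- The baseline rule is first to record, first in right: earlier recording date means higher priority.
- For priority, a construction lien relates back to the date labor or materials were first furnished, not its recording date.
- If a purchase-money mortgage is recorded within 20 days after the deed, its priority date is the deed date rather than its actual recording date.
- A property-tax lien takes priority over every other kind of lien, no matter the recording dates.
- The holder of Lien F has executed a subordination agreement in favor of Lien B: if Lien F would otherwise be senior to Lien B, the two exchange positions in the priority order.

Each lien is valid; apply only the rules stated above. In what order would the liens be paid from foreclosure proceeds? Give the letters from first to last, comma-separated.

Adjusting effective dates: C was recorded 84 days after the deed — beyond 20 days — so no relation-back applies; F's effective date is Apr 23, 2023, when work began.
D is a property-tax lien and takes priority over every other lien.
Remaining liens by effective date: A (Apr 15, 2023), F (Apr 23, 2023), C (Dec 23, 2023), E (Dec 27, 2025), B (Dec 28, 2025).
Because F would otherwise rank above B, the subordination swaps them.

D, A, B, C, E, F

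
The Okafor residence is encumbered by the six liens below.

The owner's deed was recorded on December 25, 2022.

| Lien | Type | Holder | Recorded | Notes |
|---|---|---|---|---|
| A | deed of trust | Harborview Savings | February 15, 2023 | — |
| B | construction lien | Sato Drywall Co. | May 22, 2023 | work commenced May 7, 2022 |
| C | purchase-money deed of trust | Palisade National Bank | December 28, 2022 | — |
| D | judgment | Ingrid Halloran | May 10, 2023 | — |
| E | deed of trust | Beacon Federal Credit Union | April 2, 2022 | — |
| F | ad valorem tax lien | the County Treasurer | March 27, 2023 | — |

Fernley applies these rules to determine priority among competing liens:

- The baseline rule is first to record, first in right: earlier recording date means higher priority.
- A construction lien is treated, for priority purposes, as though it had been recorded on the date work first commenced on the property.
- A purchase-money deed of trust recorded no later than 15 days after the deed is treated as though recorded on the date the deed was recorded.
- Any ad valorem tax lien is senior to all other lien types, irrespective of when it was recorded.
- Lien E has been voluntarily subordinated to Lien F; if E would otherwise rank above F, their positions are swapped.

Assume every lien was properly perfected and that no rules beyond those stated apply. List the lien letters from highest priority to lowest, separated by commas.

F, E, B, C, A, D

First, effective dates: B is treated as recorded May 7, 2022, the work-commencement date; C was recorded within the 15-day window, so its effective date is the deed date December 25, 2022.
As an ad valorem tax lien, F is senior to every other lien.
Ordering the rest by effective date: E (April 2, 2022), B (May 7, 2022), C (December 25, 2022), A (February 15, 2023), D (May 10, 2023).
Since E is not senior to F, the subordination leaves the order unchanged.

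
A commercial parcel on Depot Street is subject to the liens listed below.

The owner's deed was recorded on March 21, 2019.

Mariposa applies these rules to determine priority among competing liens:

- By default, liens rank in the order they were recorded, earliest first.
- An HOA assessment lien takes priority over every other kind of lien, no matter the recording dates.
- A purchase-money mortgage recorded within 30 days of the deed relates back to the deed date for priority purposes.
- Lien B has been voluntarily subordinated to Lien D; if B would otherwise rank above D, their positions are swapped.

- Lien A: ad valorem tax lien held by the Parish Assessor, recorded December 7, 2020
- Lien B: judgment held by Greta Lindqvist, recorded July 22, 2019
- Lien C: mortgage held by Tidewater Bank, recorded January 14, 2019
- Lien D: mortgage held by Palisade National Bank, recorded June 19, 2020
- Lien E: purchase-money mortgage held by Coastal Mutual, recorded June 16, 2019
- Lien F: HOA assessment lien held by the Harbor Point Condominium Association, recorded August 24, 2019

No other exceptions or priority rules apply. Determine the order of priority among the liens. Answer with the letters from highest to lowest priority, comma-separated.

Adjusting effective dates: E was recorded 87 days after the deed — beyond 30 days — so no relation-back applies.
As an HOA assessment lien, F is senior to every other lien.
Remaining liens by effective date: C (January 14, 2019), E (June 16, 2019), B (July 22, 2019), D (June 19, 2020), A (December 7, 2020).
The subordination applies — B was senior to D — so B and D swap.

F, C, E, D, B, A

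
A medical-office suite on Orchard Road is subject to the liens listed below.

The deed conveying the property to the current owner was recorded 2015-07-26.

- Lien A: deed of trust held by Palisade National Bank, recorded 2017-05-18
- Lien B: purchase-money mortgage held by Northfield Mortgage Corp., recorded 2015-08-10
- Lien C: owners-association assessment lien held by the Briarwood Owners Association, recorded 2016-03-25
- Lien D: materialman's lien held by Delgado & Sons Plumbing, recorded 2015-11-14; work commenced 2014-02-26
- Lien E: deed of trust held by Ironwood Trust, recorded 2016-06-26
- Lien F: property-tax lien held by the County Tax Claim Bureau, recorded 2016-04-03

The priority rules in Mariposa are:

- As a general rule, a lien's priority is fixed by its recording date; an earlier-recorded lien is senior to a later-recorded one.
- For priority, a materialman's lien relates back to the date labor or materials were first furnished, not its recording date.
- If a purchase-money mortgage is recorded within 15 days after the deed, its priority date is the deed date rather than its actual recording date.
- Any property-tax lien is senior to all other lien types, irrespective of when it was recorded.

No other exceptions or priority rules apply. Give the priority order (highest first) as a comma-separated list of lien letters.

Effective dates after the stated exceptions: B's effective date is the deed date, 2015-07-26; D relates back to 2014-02-26 (work commenced).
F is a property-tax lien and takes priority over every other lien.
Remaining liens by effective date: D (2014-02-26), B (2015-07-26), C (2016-03-25), E (2016-06-26), A (2017-05-18).

F, D, B, C, E, A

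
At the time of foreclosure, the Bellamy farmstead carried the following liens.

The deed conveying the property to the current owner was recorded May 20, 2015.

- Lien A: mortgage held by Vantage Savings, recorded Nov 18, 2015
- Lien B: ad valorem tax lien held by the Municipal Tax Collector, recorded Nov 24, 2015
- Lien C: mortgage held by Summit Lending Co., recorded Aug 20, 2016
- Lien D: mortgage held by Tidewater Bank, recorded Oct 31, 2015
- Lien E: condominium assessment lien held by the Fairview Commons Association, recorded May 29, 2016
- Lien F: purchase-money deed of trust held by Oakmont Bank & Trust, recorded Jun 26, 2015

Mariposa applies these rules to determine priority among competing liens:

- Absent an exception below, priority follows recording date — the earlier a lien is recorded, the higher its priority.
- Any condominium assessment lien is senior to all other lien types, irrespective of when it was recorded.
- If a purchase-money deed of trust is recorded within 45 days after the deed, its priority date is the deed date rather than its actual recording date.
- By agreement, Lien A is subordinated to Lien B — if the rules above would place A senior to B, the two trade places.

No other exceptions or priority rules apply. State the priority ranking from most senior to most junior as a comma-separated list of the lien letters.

E, F, D, B, A, C

First, effective dates: F's effective date is the deed date, May 20, 2015.
E is a condominium assessment lien, so it outranks all other liens regardless of date.
Among the remaining liens, by effective date: F (May 20, 2015), D (Oct 31, 2015), A (Nov 18, 2015), B (Nov 24, 2015), C (Aug 20, 2016).
A would otherwise be senior to B, so under the subordination agreement A and B exchange positions.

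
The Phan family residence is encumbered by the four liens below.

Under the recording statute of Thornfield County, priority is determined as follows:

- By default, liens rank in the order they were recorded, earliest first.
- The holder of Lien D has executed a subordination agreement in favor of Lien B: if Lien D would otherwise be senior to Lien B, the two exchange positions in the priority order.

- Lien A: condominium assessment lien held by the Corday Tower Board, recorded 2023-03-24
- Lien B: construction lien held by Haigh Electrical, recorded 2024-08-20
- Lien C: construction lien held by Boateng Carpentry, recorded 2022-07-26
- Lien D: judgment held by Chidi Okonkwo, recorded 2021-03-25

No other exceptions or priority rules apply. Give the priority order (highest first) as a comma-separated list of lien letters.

By effective date: D (2021-03-25), C (2022-07-26), A (2023-03-24), B (2024-08-20).
D is senior to B before the subordination, so the two trade places.

B, C, A, D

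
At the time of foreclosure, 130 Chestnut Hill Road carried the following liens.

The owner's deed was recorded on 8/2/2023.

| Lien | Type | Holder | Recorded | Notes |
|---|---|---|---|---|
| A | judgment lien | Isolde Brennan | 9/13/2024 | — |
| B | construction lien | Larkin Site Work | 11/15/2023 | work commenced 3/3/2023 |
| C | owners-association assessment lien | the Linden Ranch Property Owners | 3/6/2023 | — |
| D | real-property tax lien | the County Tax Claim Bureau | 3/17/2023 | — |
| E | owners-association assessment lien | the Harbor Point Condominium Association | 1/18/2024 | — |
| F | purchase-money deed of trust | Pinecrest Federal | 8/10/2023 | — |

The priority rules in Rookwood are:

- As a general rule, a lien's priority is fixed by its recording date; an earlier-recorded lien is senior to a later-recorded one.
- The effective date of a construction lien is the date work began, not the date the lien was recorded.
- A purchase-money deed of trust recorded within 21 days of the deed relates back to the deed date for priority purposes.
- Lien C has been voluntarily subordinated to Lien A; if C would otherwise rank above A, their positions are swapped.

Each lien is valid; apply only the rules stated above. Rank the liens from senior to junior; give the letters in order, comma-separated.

B, A, D, F, E, C

Adjusting effective dates: B is treated as recorded 3/3/2023, the work-commencement date; F's effective date is the deed date, 8/2/2023.
Ordering by effective date: B (3/3/2023), C (3/6/2023), D (3/17/2023), F (8/2/2023), E (1/18/2024), A (9/13/2024).
C would otherwise be senior to A, so under the subordination agreement C and A exchange positions.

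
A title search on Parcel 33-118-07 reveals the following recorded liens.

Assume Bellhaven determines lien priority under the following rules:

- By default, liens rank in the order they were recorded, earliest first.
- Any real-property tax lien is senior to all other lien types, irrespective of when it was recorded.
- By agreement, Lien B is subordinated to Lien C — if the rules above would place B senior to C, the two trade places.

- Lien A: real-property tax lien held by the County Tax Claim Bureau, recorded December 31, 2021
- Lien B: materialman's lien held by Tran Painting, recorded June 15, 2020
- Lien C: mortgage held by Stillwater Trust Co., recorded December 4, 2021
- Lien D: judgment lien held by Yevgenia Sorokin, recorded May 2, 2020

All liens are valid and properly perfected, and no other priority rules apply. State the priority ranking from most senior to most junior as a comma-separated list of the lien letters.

A, D, C, B

A, as a real-property tax lien, has superpriority and ranks first.
The other liens, earliest effective date first: D (May 2, 2020), B (June 15, 2020), C (December 4, 2021).
B would otherwise be senior to C, so under the subordination agreement B and C exchange positions.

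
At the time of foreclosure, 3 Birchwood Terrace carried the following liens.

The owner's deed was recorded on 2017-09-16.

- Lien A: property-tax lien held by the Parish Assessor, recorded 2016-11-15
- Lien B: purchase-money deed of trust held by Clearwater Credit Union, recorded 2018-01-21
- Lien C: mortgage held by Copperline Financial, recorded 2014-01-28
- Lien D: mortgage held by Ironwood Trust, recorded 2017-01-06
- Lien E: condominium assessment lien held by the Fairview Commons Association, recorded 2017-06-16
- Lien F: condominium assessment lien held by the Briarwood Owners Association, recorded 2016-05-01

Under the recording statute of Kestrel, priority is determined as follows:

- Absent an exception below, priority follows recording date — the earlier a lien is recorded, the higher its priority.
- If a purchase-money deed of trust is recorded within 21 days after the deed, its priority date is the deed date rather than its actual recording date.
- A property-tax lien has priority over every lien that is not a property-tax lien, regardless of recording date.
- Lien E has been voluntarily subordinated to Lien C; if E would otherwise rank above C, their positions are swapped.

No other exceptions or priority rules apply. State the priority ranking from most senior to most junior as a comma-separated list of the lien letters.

A, C, F, D, E, B

Effective dates: B was recorded 127 days after the deed — beyond 21 days — so no relation-back applies.
A is a property-tax lien, so it outranks all other liens regardless of date.
Ordering the rest by effective date: C (2014-01-28), F (2016-05-01), D (2017-01-06), E (2017-06-16), B (2018-01-21).
E already ranks below C; the subordination has no effect.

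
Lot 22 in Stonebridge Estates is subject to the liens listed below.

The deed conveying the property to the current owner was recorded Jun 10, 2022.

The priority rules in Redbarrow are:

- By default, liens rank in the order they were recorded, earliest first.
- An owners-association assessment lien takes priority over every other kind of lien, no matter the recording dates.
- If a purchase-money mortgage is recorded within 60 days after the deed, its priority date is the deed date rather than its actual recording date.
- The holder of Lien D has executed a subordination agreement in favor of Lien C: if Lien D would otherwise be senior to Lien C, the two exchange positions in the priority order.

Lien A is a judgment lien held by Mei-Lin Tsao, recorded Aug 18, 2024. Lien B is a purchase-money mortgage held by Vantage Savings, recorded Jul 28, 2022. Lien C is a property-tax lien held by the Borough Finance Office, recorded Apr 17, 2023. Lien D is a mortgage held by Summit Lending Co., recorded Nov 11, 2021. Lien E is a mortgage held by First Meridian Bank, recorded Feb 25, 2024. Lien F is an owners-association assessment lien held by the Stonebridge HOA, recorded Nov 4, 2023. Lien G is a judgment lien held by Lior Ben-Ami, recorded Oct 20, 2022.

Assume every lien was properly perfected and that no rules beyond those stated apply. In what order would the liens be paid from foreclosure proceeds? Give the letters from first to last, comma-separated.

F, C, B, G, D, E, A

Adjusting effective dates: B relates back to the deed date Jun 10, 2022.
F is an owners-association assessment lien and takes priority over every other lien.
Among the remaining liens, by effective date: D (Nov 11, 2021), B (Jun 10, 2022), G (Oct 20, 2022), C (Apr 17, 2023), E (Feb 25, 2024), A (Aug 18, 2024).
Because D would otherwise rank above C, the subordination swaps them.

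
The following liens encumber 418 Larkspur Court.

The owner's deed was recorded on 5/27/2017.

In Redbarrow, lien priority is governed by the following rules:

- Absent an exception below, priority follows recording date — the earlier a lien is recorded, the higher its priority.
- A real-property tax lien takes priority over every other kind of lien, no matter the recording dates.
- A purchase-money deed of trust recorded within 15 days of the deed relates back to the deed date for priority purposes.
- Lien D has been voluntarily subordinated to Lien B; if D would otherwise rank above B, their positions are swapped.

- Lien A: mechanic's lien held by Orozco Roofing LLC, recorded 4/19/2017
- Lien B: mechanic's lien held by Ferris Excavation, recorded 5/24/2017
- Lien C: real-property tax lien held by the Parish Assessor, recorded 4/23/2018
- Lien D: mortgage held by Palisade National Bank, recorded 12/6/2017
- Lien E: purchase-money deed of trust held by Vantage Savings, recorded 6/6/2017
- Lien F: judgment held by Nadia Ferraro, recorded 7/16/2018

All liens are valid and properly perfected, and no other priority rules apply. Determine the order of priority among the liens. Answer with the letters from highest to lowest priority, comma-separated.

C, A, B, E, D, F

First, effective dates: E was recorded within the 15-day window, so its effective date is the deed date 5/27/2017.
C is a real-property tax lien, so it outranks all other liens regardless of date.
Ordering the rest by effective date: A (4/19/2017), B (5/24/2017), E (5/27/2017), D (12/6/2017), F (7/16/2018).
D already ranks below B; the subordination has no effect.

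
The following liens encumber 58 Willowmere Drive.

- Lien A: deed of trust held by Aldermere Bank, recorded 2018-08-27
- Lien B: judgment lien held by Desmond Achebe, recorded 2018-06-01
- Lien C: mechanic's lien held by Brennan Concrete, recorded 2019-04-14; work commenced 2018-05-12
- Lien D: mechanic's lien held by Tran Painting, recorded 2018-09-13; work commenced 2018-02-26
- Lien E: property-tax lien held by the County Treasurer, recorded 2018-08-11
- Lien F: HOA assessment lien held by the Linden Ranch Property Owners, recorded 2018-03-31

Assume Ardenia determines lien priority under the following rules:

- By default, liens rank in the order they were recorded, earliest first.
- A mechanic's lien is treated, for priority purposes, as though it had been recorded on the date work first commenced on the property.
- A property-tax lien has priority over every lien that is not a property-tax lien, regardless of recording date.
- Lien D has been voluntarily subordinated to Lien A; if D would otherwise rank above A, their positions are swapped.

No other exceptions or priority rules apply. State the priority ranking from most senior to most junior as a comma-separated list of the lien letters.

E, A, F, C, B, D

First, effective dates: C relates back to 2018-05-12 (work commenced); D's effective date is 2018-02-26, when work began.
E is a property-tax lien, so it outranks all other liens regardless of date.
Among the remaining liens, by effective date: D (2018-02-26), F (2018-03-31), C (2018-05-12), B (2018-06-01), A (2018-08-27).
D is senior to A before the subordination, so the two trade places.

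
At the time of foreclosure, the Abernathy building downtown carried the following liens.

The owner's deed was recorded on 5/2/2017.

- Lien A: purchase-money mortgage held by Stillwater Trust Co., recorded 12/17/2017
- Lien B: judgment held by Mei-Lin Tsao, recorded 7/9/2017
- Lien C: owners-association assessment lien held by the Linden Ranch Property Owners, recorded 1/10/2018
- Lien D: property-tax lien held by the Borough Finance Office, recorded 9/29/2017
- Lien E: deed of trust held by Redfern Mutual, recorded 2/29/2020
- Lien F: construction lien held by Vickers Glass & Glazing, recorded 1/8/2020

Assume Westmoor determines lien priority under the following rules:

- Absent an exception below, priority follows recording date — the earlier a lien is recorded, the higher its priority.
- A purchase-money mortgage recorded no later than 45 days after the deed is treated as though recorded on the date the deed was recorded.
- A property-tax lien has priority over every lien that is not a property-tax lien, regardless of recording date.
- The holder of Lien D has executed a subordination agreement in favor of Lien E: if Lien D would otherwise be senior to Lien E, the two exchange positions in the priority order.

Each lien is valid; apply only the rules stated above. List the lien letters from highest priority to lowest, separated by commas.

E, B, A, C, F, D

First, effective dates: A was recorded 229 days after the deed — beyond 45 days — so no relation-back applies.
D is a property-tax lien, so it outranks all other liens regardless of date.
Among the remaining liens, by effective date: B (7/9/2017), A (12/17/2017), C (1/10/2018), F (1/8/2020), E (2/29/2020).
D would otherwise be senior to E, so under the subordination agreement D and E exchange positions.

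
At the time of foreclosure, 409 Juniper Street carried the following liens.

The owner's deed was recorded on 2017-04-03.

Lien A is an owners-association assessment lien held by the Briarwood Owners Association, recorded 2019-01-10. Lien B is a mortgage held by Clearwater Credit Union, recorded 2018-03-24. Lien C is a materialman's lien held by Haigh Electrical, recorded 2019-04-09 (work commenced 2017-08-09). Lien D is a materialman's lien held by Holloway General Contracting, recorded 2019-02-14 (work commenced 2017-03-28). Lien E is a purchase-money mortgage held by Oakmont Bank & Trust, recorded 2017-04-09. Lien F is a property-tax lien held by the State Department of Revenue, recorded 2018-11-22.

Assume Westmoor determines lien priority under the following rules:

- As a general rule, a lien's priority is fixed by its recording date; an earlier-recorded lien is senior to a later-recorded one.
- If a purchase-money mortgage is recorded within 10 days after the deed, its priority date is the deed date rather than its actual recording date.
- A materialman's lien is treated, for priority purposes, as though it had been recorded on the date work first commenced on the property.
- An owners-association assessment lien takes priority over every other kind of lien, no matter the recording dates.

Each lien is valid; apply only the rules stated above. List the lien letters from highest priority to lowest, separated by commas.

Effective dates after the stated exceptions: C relates back to 2017-08-09 (work commenced); D relates back to 2017-03-28 (work commenced); E relates back to the deed date 2017-04-03.
As an owners-association assessment lien, A is senior to every other lien.
Ordering the rest by effective date: D (2017-03-28), E (2017-04-03), C (2017-08-09), B (2018-03-24), F (2018-11-22).

A, D, E, C, B, F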